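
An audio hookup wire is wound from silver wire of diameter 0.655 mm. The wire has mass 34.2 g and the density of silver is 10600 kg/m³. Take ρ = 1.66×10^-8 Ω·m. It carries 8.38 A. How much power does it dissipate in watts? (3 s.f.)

33.1 W

A = π(d/2)² = π(3.2750e-04 m)² = 3.3696e-07 m²
L = m/(density·A) = 0.0342/(10600×3.3696e-07) = 9.575 m
R = ρL/A = (1.66×10^-8)(9.575)/(3.3696e-07) = 0.4717 Ω
P = I²R = (8.38)² × 0.4717 = 33.1 W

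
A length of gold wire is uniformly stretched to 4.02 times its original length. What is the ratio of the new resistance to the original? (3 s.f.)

Volume constant ⇒ A' = A/k with k = 4.02. R' = ρ(kL)/(A/k) = k²R.
Factor = 16.2

16.2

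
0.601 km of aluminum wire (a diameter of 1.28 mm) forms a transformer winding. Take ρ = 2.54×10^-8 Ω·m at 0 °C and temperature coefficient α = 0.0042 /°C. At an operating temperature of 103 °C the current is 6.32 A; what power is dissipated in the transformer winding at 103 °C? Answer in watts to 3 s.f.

A = π(d/2)² = π(6.4000e-04 m)² = 1.287e-06 m²
R₍0₎ = ρL/A = (2.54×10^-8)(601)/(1.287e-06) = 11.86 Ω
R₍103₎ = R₍0₎(1 + αΔT) = 11.86 × (1 + 0.0042×103) = 17 Ω
P = I²R = (6.32)² × 17 = 679 W

679 W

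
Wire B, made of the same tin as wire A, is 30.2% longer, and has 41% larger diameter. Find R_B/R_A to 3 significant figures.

0.655

R ∝ L/d², so R_B/R_A = (1 + 30.2/100) × (1 + 41/100)⁻²
= 1.302 × 0.503 = 0.655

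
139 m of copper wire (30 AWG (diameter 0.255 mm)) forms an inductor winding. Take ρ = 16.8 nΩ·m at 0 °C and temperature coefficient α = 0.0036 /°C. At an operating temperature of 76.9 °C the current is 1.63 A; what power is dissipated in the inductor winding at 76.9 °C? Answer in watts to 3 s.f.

ρ = 16.8 nΩ·m = 1.68×10^-8 Ω·m
A = π(0.255/2 mm)² = π(1.2750e-04 m)² = 5.107e-08 m²
R₍0₎ = ρL/A = (1.68×10^-8)(139)/(5.107e-08) = 45.73 Ω
R₍76.9₎ = R₍0₎(1 + αΔT) = 45.73 × (1 + 0.0036×76.9) = 58.38 Ω
P = I²R = (1.63)² × 58.38 = 155 W

155 W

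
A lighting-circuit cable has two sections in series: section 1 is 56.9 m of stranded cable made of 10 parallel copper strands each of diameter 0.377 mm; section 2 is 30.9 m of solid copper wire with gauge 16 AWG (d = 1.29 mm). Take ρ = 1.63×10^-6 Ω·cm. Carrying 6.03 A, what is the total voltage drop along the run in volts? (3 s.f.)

ρ = 1.63×10^-6 Ω·cm = 1.63×10^-8 Ω·m
Section 1: A_strand = π(1.8850e-04)² = 1.116e-07 m²; R₁ = ρL/(N·A_s) = (1.63×10^-8)(56.9)/(10×1.116e-07) = 0.8309 Ω
Section 2: A = π(1.29/2 mm)² = π(6.4500e-04 m)² = 1.307e-06 m²
R₂ = (1.63×10^-8)(30.9)/(1.307e-06) = 0.3854 Ω
R = R₁ + R₂ = 1.216 Ω
V = IR = 6.03 × 1.216 = 7.33 V

7.33 V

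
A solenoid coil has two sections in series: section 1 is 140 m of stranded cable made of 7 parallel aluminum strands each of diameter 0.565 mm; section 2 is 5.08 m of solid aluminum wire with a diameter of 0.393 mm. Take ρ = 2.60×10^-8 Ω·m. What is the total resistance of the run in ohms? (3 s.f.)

3.16 Ω

Section 1: A_strand = π(2.8250e-04)² = 2.507e-07 m²; R₁ = ρL/(N·A_s) = (2.60×10^-8)(140)/(7×2.507e-07) = 2.074 Ω
Section 2: A = π(d/2)² = π(1.9650e-04 m)² = 1.213e-07 m²
R₂ = (2.60×10^-8)(5.08)/(1.213e-07) = 1.089 Ω
R = R₁ + R₂ = 3.16 Ω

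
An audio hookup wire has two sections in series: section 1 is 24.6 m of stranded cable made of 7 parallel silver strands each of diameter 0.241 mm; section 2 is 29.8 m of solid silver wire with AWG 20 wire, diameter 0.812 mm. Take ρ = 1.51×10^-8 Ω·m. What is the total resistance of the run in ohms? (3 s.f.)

2.03 Ω

Section 1: A_strand = π(1.2050e-04)² = 4.562e-08 m²; R₁ = ρL/(N·A_s) = (1.51×10^-8)(24.6)/(7×4.562e-08) = 1.163 Ω
Section 2: A = π(0.812/2 mm)² = π(4.0600e-04 m)² = 5.178e-07 m²
R₂ = (1.51×10^-8)(29.8)/(5.178e-07) = 0.8689 Ω
R = R₁ + R₂ = 2.03 Ω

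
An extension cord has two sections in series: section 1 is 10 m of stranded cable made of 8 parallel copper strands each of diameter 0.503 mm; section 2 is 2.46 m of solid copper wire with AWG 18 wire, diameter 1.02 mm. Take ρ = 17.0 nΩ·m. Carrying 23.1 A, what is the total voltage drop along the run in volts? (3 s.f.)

ρ = 17.0 nΩ·m = 1.70×10^-8 Ω·m
Section 1: A_strand = π(2.5150e-04)² = 1.987e-07 m²; R₁ = ρL/(N·A_s) = (1.70×10^-8)(10)/(8×1.987e-07) = 0.1069 Ω
Section 2: A = π(1.02/2 mm)² = π(5.1000e-04 m)² = 8.171e-07 m²
R₂ = (1.70×10^-8)(2.46)/(8.171e-07) = 0.05118 Ω
R = R₁ + R₂ = 0.1581 Ω
V = IR = 23.1 × 0.1581 = 3.65 V

3.65 V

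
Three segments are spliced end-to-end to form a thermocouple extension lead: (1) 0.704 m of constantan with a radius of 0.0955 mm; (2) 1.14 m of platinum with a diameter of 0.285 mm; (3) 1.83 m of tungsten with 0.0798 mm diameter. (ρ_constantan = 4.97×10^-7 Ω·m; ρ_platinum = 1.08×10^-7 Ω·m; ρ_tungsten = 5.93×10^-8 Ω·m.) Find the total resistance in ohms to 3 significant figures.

35.8 Ω

Seg 1: A = πr² = π(9.5500e-05 m)² = 2.865e-08 m²
R_1 = (4.97×10^-7)(0.704)/(2.865e-08) = 12.21 Ω
Seg 2: A = π(d/2)² = π(1.4250e-04 m)² = 6.379e-08 m²
R_2 = (1.08×10^-7)(1.14)/(6.379e-08) = 1.93 Ω
Seg 3: A = π(d/2)² = π(3.9900e-05 m)² = 5.001e-09 m²
R_3 = (5.93×10^-8)(1.83)/(5.001e-09) = 21.7 Ω
R_total = R_1 + R_2 + R_3 = 35.8 Ω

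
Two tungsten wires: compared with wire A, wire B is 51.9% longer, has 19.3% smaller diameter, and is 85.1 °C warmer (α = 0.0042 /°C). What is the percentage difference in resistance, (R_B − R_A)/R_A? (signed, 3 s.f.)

R ∝ ρL/d² with ρ ∝ (1+αΔT), so R_B/R_A = (1 + 51.9/100) × (1 − 19.3/100)⁻² × (1 + 0.0042×85.1)
= 1.519 × 1.536 × 1.357 = 3.166
(R_B − R_A)/R_A = 3.166 − 1 = 217%

217%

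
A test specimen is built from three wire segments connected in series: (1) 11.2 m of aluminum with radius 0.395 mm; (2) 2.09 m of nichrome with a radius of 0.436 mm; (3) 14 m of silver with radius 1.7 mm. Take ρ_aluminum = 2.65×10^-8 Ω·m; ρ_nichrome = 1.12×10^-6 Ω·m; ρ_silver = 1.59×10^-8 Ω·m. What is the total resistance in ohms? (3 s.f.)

Seg 1: A = πr² = π(3.9500e-04 m)² = 4.902e-07 m²
R_1 = (2.65×10^-8)(11.2)/(4.902e-07) = 0.6055 Ω
Seg 2: A = πr² = π(4.3600e-04 m)² = 5.972e-07 m²
R_2 = (1.12×10^-6)(2.09)/(5.972e-07) = 3.92 Ω
Seg 3: A = πr² = π(1.7000e-03 m)² = 9.079e-06 m²
R_3 = (1.59×10^-8)(14)/(9.079e-06) = 0.02452 Ω
R_total = R_1 + R_2 + R_3 = 4.55 Ω

4.55 Ω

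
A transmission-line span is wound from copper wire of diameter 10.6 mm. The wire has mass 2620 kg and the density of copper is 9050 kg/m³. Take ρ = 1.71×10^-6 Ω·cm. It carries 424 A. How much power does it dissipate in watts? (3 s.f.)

ρ = 1.71×10^-6 Ω·cm = 1.71×10^-8 Ω·m
A = π(d/2)² = π(5.3000e-03 m)² = 8.8247e-05 m²
L = m/(density·A) = 2620/(9050×8.8247e-05) = 3281 m
R = ρL/A = (1.71×10^-8)(3281)/(8.8247e-05) = 0.6357 Ω
P = I²R = (424)² × 0.6357 = 1.14×10^5 W

1.14×10^5 W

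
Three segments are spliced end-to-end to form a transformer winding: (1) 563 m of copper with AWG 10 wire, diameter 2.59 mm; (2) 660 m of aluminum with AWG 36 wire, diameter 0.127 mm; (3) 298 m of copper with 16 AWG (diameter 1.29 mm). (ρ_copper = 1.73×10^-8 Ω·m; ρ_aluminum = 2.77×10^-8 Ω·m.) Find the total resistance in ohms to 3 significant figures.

Seg 1: A = π(2.59/2 mm)² = π(1.2950e-03 m)² = 5.269e-06 m²
R_1 = (1.73×10^-8)(563)/(5.269e-06) = 1.849 Ω
Seg 2: A = π(0.127/2 mm)² = π(6.3500e-05 m)² = 1.267e-08 m²
R_2 = (2.77×10^-8)(660)/(1.267e-08) = 1443 Ω
Seg 3: A = π(1.29/2 mm)² = π(6.4500e-04 m)² = 1.307e-06 m²
R_3 = (1.73×10^-8)(298)/(1.307e-06) = 3.945 Ω
R_total = R_1 + R_2 + R_3 = 1450 Ω

1450 Ω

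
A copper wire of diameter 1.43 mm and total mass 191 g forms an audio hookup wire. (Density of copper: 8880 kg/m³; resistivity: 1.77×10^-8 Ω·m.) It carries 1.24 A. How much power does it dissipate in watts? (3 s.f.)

A = π(d/2)² = π(7.1500e-04 m)² = 1.6061e-06 m²
L = m/(density·A) = 0.191/(8880×1.6061e-06) = 13.39 m
R = ρL/A = (1.77×10^-8)(13.39)/(1.6061e-06) = 0.1476 Ω
P = I²R = (1.24)² × 0.1476 = 0.227 W

0.227 W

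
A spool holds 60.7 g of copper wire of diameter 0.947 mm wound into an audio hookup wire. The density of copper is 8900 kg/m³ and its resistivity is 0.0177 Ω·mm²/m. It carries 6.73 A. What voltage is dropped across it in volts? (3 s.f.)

ρ = 0.0177 Ω·mm²/m = 1.77×10^-8 Ω·m
A = π(d/2)² = π(4.7350e-04 m)² = 7.0435e-07 m²
L = m/(density·A) = 0.0607/(8900×7.0435e-07) = 9.683 m
R = ρL/A = (1.77×10^-8)(9.683)/(7.0435e-07) = 0.2433 Ω
V = IR = 6.73 × 0.2433 = 1.64 V

1.64 V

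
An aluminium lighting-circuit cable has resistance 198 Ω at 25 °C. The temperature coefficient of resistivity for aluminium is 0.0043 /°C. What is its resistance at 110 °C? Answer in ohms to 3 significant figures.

270 Ω

ΔT = 110 − 25 = 85 °C
R = R₀(1 + αΔT) = 198 × (1 + 0.0043×85) = 198 × 1.365 = 270 Ω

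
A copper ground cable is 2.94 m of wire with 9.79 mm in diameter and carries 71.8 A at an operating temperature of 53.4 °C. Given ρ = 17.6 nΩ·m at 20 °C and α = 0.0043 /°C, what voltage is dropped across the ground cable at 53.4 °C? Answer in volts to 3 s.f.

ρ = 17.6 nΩ·m = 1.76×10^-8 Ω·m
A = π(d/2)² = π(4.8950e-03 m)² = 7.528e-05 m²
R₍20₎ = ρL/A = (1.76×10^-8)(2.94)/(7.528e-05) = 6.874×10^-4 Ω
R₍53.4₎ = R₍20₎(1 + αΔT) = 6.874×10^-4 × (1 + 0.0043×33.4) = 7.861×10^-4 Ω
V = IR = 71.8 × 7.861×10^-4 = 0.0564 V

0.0564 V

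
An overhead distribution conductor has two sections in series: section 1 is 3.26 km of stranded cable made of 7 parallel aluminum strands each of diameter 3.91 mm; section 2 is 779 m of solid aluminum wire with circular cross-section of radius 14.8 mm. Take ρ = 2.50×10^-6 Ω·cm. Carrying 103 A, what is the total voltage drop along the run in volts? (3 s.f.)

103 V

ρ = 2.50×10^-6 Ω·cm = 2.50×10^-8 Ω·m
Section 1: A_strand = π(1.9550e-03)² = 1.201e-05 m²; R₁ = ρL/(N·A_s) = (2.50×10^-8)(3260)/(7×1.201e-05) = 0.9697 Ω
Section 2: A = πr² = π(1.4800e-02 m)² = 6.881e-04 m²
R₂ = (2.50×10^-8)(779)/(6.881e-04) = 0.0283 Ω
R = R₁ + R₂ = 0.998 Ω
V = IR = 103 × 0.998 = 103 V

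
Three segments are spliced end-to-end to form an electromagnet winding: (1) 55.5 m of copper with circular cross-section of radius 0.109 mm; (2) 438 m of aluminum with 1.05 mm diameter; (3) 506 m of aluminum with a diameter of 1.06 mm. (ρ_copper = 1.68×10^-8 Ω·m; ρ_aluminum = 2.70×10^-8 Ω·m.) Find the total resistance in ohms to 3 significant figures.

Seg 1: A = πr² = π(1.0900e-04 m)² = 3.733e-08 m²
R_1 = (1.68×10^-8)(55.5)/(3.733e-08) = 24.98 Ω
Seg 2: A = π(d/2)² = π(5.2500e-04 m)² = 8.659e-07 m²
R_2 = (2.70×10^-8)(438)/(8.659e-07) = 13.66 Ω
Seg 3: A = π(d/2)² = π(5.3000e-04 m)² = 8.825e-07 m²
R_3 = (2.70×10^-8)(506)/(8.825e-07) = 15.48 Ω
R_total = R_1 + R_2 + R_3 = 54.1 Ω

54.1 Ω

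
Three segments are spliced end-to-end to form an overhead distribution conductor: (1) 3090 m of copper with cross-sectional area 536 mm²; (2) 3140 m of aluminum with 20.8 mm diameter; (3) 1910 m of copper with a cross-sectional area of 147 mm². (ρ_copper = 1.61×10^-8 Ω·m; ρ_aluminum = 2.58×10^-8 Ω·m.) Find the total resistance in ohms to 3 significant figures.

0.540 Ω

Seg 1: A = 536 mm² = 5.360e-04 m²
R_1 = (1.61×10^-8)(3090)/(5.360e-04) = 0.09282 Ω
Seg 2: A = π(d/2)² = π(1.0400e-02 m)² = 3.398e-04 m²
R_2 = (2.58×10^-8)(3140)/(3.398e-04) = 0.2384 Ω
Seg 3: A = 147 mm² = 1.470e-04 m²
R_3 = (1.61×10^-8)(1910)/(1.470e-04) = 0.2092 Ω
R_total = R_1 + R_2 + R_3 = 0.540 Ω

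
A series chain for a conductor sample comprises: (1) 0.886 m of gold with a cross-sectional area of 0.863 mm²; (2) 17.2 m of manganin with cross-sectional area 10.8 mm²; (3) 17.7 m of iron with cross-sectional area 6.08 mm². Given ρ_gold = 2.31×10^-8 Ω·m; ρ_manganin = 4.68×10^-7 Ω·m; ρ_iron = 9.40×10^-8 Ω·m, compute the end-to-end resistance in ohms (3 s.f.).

1.04 Ω

Seg 1: A = 0.863 mm² = 8.630e-07 m²
R_1 = (2.31×10^-8)(0.886)/(8.630e-07) = 0.02372 Ω
Seg 2: A = 10.8 mm² = 1.080e-05 m²
R_2 = (4.68×10^-7)(17.2)/(1.080e-05) = 0.7453 Ω
Seg 3: A = 6.08 mm² = 6.080e-06 m²
R_3 = (9.40×10^-8)(17.7)/(6.080e-06) = 0.2737 Ω
R_total = R_1 + R_2 + R_3 = 1.04 Ω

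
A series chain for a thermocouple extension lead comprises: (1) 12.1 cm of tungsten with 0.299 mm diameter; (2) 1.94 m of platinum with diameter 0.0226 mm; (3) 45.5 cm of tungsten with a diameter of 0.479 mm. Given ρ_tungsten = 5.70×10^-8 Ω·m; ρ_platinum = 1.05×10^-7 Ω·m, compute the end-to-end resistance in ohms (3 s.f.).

Seg 1: A = π(d/2)² = π(1.4950e-04 m)² = 7.022e-08 m²
R_1 = (5.70×10^-8)(0.121)/(7.022e-08) = 0.09823 Ω
Seg 2: A = π(d/2)² = π(1.1300e-05 m)² = 4.011e-10 m²
R_2 = (1.05×10^-7)(1.94)/(4.011e-10) = 507.8 Ω
Seg 3: A = π(d/2)² = π(2.3950e-04 m)² = 1.802e-07 m²
R_3 = (5.70×10^-8)(0.455)/(1.802e-07) = 0.1439 Ω
R_total = R_1 + R_2 + R_3 = 508 Ω

508 Ω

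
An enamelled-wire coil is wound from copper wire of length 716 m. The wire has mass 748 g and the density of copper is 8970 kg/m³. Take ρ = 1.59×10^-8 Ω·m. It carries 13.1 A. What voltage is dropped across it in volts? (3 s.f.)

A = m/(density·L) = 0.748/(8970×716) = 1.1647e-07 m²
R = ρL/A = (1.59×10^-8)(716)/(1.1647e-07) = 97.75 Ω
V = IR = 13.1 × 97.75 = 1280 V

1280 V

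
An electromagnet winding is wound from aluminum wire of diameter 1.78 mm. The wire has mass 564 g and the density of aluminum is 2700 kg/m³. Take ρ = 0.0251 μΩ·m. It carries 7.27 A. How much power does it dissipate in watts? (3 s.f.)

44.8 W

ρ = 0.0251 μΩ·m = 2.51×10^-8 Ω·m
A = π(d/2)² = π(8.9000e-04 m)² = 2.4885e-06 m²
L = m/(density·A) = 0.564/(2700×2.4885e-06) = 83.94 m
R = ρL/A = (2.51×10^-8)(83.94)/(2.4885e-06) = 0.8467 Ω
P = I²R = (7.27)² × 0.8467 = 44.8 W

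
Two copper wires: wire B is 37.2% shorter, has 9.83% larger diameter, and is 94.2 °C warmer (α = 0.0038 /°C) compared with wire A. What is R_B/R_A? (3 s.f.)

0.707

R ∝ ρL/d² with ρ ∝ (1+αΔT), so R_B/R_A = (1 − 37.2/100) × (1 + 9.83/100)⁻² × (1 + 0.0038×94.2)
= 0.628 × 0.829 × 1.358 = 0.707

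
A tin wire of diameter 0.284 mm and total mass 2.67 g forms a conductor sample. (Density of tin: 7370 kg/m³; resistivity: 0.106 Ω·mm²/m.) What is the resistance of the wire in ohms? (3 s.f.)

ρ = 0.106 Ω·mm²/m = 1.06×10^-7 Ω·m
A = π(d/2)² = π(1.4200e-04 m)² = 6.3347e-08 m²
L = m/(density·A) = 0.00267/(7370×6.3347e-08) = 5.719 m
R = ρL/A = (1.06×10^-7)(5.719)/(6.3347e-08) = 9.57 Ω

9.57 Ω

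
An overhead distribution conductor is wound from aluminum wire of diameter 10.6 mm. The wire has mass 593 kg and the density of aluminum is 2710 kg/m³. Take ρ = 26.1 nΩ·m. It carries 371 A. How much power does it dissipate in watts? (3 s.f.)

ρ = 26.1 nΩ·m = 2.61×10^-8 Ω·m
A = π(d/2)² = π(5.3000e-03 m)² = 8.8247e-05 m²
L = m/(density·A) = 593/(2710×8.8247e-05) = 2480 m
R = ρL/A = (2.61×10^-8)(2480)/(8.8247e-05) = 0.7334 Ω
P = I²R = (371)² × 0.7334 = 1.01×10^5 W

1.01×10^5 W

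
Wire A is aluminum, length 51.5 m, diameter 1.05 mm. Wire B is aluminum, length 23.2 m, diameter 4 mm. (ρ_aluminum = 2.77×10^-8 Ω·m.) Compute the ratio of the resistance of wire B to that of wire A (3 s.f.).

R ∝ ρL/d², so R_B/R_A = (L_B/L_A) × (d_A/d_B)²
= (23.2/51.5) × (1.05/4)² = 0.0310

0.0310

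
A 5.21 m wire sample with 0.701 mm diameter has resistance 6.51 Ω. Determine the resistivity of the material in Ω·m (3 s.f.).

4.82×10^-7 Ω·m

A = π(d/2)² = π(3.5050e-04 m)² = 3.859e-07 m²
ρ = RA/L = (6.51)(3.859e-07)/(5.21) = 4.82×10^-7 Ω·m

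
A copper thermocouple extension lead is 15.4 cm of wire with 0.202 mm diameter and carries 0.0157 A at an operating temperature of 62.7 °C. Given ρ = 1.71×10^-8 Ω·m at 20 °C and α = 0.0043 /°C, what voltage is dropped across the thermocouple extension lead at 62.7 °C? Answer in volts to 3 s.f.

0.00153 V

A = π(d/2)² = π(1.0100e-04 m)² = 3.205e-08 m²
R₍20₎ = ρL/A = (1.71×10^-8)(0.154)/(3.205e-08) = 0.08217 Ω
R₍62.7₎ = R₍20₎(1 + αΔT) = 0.08217 × (1 + 0.0043×42.7) = 0.09726 Ω
V = IR = 0.0157 × 0.09726 = 0.00153 V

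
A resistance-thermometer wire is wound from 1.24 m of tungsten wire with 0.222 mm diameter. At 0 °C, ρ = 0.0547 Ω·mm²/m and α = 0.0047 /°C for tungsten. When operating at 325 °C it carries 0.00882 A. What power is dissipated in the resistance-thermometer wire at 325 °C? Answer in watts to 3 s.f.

3.45×10^-4 W

ρ = 0.0547 Ω·mm²/m = 5.47×10^-8 Ω·m
A = π(d/2)² = π(1.1100e-04 m)² = 3.871e-08 m²
R₍0₎ = ρL/A = (5.47×10^-8)(1.24)/(3.871e-08) = 1.752 Ω
R₍325₎ = R₍0₎(1 + αΔT) = 1.752 × (1 + 0.0047×325) = 4.429 Ω
P = I²R = (0.00882)² × 4.429 = 3.45×10^-4 W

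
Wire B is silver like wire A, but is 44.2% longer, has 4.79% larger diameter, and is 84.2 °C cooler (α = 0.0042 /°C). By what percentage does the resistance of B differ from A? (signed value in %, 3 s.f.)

-15.1%

R ∝ ρL/d² with ρ ∝ (1+αΔT), so R_B/R_A = (1 + 44.2/100) × (1 + 4.79/100)⁻² × (1 − 0.0042×84.2)
= 1.442 × 0.9107 × 0.6464 = 0.8488
(R_B − R_A)/R_A = 0.8488 − 1 = -15.1%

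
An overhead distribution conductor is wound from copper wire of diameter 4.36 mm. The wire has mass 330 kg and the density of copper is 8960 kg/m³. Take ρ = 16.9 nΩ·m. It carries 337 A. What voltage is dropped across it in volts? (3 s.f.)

ρ = 16.9 nΩ·m = 1.69×10^-8 Ω·m
A = π(d/2)² = π(2.1800e-03 m)² = 1.4930e-05 m²
L = m/(density·A) = 330/(8960×1.4930e-05) = 2467 m
R = ρL/A = (1.69×10^-8)(2467)/(1.4930e-05) = 2.792 Ω
V = IR = 337 × 2.792 = 941 V

941 V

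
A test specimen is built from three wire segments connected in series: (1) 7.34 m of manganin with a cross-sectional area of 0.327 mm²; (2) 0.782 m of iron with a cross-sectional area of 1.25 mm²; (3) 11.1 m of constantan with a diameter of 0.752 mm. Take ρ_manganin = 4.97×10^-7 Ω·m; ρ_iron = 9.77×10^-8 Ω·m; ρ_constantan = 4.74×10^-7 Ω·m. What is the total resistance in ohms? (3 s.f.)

23.1 Ω

Seg 1: A = 0.327 mm² = 3.270e-07 m²
R_1 = (4.97×10^-7)(7.34)/(3.270e-07) = 11.16 Ω
Seg 2: A = 1.25 mm² = 1.250e-06 m²
R_2 = (9.77×10^-8)(0.782)/(1.250e-06) = 0.06112 Ω
Seg 3: A = π(d/2)² = π(3.7600e-04 m)² = 4.441e-07 m²
R_3 = (4.74×10^-7)(11.1)/(4.441e-07) = 11.85 Ω
R_total = R_1 + R_2 + R_3 = 23.1 Ω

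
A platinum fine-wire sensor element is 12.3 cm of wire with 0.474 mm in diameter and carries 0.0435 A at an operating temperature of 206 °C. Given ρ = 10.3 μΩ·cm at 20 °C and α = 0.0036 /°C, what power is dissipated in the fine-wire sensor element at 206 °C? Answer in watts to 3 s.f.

2.27×10^-4 W

ρ = 10.3 μΩ·cm = 1.03×10^-7 Ω·m
A = π(d/2)² = π(2.3700e-04 m)² = 1.765e-07 m²
R₍20₎ = ρL/A = (1.03×10^-7)(0.123)/(1.765e-07) = 0.0718 Ω
R₍206₎ = R₍20₎(1 + αΔT) = 0.0718 × (1 + 0.0036×186) = 0.1199 Ω
P = I²R = (0.0435)² × 0.1199 = 2.27×10^-4 W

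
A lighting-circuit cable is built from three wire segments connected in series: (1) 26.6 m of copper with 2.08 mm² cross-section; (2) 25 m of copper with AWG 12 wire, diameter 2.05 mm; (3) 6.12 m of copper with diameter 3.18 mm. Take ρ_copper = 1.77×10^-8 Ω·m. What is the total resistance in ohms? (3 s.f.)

0.374 Ω

Seg 1: A = 2.08 mm² = 2.080e-06 m²
R_1 = (1.77×10^-8)(26.6)/(2.080e-06) = 0.2264 Ω
Seg 2: A = π(2.05/2 mm)² = π(1.0250e-03 m)² = 3.301e-06 m²
R_2 = (1.77×10^-8)(25)/(3.301e-06) = 0.1341 Ω
Seg 3: A = π(d/2)² = π(1.5900e-03 m)² = 7.942e-06 m²
R_3 = (1.77×10^-8)(6.12)/(7.942e-06) = 0.01364 Ω
R_total = R_1 + R_2 + R_3 = 0.374 Ω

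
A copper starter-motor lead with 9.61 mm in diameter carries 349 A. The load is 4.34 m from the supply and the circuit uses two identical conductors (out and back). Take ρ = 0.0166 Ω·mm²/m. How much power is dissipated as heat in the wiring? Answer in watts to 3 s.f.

242 W

ρ = 0.0166 Ω·mm²/m = 1.66×10^-8 Ω·m
A = π(d/2)² = π(4.8050e-03 m)² = 7.253e-05 m²
Total conductor length (both ways) L = 2 × 4.34 = 8.68 m
R = ρL/A = (1.66×10^-8)(8.68)/(7.253e-05) = 0.001987 Ω
P = I²R = (349)² × 0.001987 = 242 W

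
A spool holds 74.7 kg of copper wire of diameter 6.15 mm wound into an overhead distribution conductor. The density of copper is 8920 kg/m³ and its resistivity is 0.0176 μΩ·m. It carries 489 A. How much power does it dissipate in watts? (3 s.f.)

ρ = 0.0176 μΩ·m = 1.76×10^-8 Ω·m
A = π(d/2)² = π(3.0750e-03 m)² = 2.9706e-05 m²
L = m/(density·A) = 74.7/(8920×2.9706e-05) = 281.9 m
R = ρL/A = (1.76×10^-8)(281.9)/(2.9706e-05) = 0.167 Ω
P = I²R = (489)² × 0.167 = 39900 W

39900 W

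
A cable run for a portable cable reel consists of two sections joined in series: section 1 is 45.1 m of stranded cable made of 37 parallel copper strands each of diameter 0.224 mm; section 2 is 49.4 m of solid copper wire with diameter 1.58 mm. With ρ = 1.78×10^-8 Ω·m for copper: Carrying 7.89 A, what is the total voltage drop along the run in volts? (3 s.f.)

Section 1: A_strand = π(1.1200e-04)² = 3.941e-08 m²; R₁ = ρL/(N·A_s) = (1.78×10^-8)(45.1)/(37×3.941e-08) = 0.5506 Ω
Section 2: A = π(d/2)² = π(7.9000e-04 m)² = 1.961e-06 m²
R₂ = (1.78×10^-8)(49.4)/(1.961e-06) = 0.4485 Ω
R = R₁ + R₂ = 0.999 Ω
V = IR = 7.89 × 0.999 = 7.88 V

7.88 V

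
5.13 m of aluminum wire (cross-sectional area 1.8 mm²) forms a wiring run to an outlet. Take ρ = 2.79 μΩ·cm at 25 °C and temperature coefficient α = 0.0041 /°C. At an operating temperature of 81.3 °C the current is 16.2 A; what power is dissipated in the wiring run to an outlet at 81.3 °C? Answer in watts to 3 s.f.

ρ = 2.79 μΩ·cm = 2.79×10^-8 Ω·m
A = 1.8 mm² = 1.800e-06 m²
R₍25₎ = ρL/A = (2.79×10^-8)(5.13)/(1.800e-06) = 0.07952 Ω
R₍81.3₎ = R₍25₎(1 + αΔT) = 0.07952 × (1 + 0.0041×56.3) = 0.09787 Ω
P = I²R = (16.2)² × 0.09787 = 25.7 W

25.7 W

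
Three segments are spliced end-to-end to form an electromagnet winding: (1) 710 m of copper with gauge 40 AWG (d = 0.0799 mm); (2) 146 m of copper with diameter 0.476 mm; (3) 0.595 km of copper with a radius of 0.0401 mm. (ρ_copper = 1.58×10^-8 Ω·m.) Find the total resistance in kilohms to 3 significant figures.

Seg 1: A = π(0.0799/2 mm)² = π(3.9950e-05 m)² = 5.014e-09 m²
R_1 = (1.58×10^-8)(710)/(5.014e-09) = 2237 Ω
Seg 2: A = π(d/2)² = π(2.3800e-04 m)² = 1.780e-07 m²
R_2 = (1.58×10^-8)(146)/(1.780e-07) = 12.96 Ω
Seg 3: A = πr² = π(4.0100e-05 m)² = 5.052e-09 m²
R_3 = (1.58×10^-8)(595)/(5.052e-09) = 1861 Ω
R_total = R_1 + R_2 + R_3 = 4.11 kΩ

4.11 kΩ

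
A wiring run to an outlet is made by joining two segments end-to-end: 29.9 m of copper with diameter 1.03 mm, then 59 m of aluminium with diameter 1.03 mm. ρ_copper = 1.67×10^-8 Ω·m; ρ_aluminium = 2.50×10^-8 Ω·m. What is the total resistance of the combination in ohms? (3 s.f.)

Segment 1: A = π(d/2)² = π(5.1500e-04 m)² = 8.332e-07 m²
R₁ = ρL/A = (1.67×10^-8)(29.9)/(8.332e-07) = 0.5993 Ω
R₂ = (2.50×10^-8)(59)/(8.332e-07) = 1.77 Ω
R = R₁ + R₂ = 2.37 Ω

2.37 Ω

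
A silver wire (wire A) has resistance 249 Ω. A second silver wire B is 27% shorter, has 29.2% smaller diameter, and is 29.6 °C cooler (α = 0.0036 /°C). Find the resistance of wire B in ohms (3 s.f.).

324 Ω

R ∝ ρL/d² with ρ ∝ (1+αΔT), so R_B/R_A = (1 − 27/100) × (1 − 29.2/100)⁻² × (1 − 0.0036×29.6)
= 0.73 × 1.995 × 0.8934 = 1.301
R_B = 1.301 × 249 = 324 Ω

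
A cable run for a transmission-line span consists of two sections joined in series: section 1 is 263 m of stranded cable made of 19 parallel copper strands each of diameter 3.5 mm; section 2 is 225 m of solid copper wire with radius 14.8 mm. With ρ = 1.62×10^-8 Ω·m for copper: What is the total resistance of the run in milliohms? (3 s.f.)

28.6 mΩ

Section 1: A_strand = π(1.7500e-03)² = 9.621e-06 m²; R₁ = ρL/(N·A_s) = (1.62×10^-8)(263)/(19×9.621e-06) = 0.02331 Ω
Section 2: A = πr² = π(1.4800e-02 m)² = 6.881e-04 m²
R₂ = (1.62×10^-8)(225)/(6.881e-04) = 0.005297 Ω
R = R₁ + R₂ = 28.6 mΩ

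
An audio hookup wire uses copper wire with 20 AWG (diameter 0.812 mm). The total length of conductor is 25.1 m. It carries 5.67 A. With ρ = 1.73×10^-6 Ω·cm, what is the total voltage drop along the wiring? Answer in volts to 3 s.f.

ρ = 1.73×10^-6 Ω·cm = 1.73×10^-8 Ω·m
A = π(0.812/2 mm)² = π(4.0600e-04 m)² = 5.178e-07 m²
R = ρL/A = (1.73×10^-8)(25.1)/(5.178e-07) = 0.8385 Ω
V = IR = 5.67 × 0.8385 = 4.75 V

4.75 V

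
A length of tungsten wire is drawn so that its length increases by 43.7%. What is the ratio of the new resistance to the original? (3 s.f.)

2.06

k = 1 + 43.7/100 = 1.437; volume constant ⇒ A' = A/k, so R' = k²R.
Factor = 2.06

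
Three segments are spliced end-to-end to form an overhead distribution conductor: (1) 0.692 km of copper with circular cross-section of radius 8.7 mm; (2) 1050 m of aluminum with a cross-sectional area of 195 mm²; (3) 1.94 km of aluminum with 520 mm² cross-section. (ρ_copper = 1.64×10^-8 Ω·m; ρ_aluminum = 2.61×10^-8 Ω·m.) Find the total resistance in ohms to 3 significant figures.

Seg 1: A = πr² = π(8.7000e-03 m)² = 2.378e-04 m²
R_1 = (1.64×10^-8)(692)/(2.378e-04) = 0.04773 Ω
Seg 2: A = 195 mm² = 1.950e-04 m²
R_2 = (2.61×10^-8)(1050)/(1.950e-04) = 0.1405 Ω
Seg 3: A = 520 mm² = 5.200e-04 m²
R_3 = (2.61×10^-8)(1940)/(5.200e-04) = 0.09737 Ω
R_total = R_1 + R_2 + R_3 = 0.286 Ω

0.286 Ω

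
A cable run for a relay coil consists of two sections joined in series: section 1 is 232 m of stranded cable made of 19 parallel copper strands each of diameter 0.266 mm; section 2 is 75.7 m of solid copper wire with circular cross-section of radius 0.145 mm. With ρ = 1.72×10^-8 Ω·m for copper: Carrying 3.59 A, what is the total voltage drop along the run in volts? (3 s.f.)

Section 1: A_strand = π(1.3300e-04)² = 5.557e-08 m²; R₁ = ρL/(N·A_s) = (1.72×10^-8)(232)/(19×5.557e-08) = 3.779 Ω
Section 2: A = πr² = π(1.4500e-04 m)² = 6.605e-08 m²
R₂ = (1.72×10^-8)(75.7)/(6.605e-08) = 19.71 Ω
R = R₁ + R₂ = 23.49 Ω
V = IR = 3.59 × 23.49 = 84.3 V

84.3 V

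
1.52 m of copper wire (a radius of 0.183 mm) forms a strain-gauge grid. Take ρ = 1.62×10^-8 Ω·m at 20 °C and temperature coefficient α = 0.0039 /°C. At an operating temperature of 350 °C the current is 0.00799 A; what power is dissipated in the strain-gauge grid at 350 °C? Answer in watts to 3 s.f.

A = πr² = π(1.8300e-04 m)² = 1.052e-07 m²
R₍20₎ = ρL/A = (1.62×10^-8)(1.52)/(1.052e-07) = 0.234 Ω
R₍350₎ = R₍20₎(1 + αΔT) = 0.234 × (1 + 0.0039×330) = 0.5353 Ω
P = I²R = (0.00799)² × 0.5353 = 3.42×10^-5 W

3.42×10^-5 W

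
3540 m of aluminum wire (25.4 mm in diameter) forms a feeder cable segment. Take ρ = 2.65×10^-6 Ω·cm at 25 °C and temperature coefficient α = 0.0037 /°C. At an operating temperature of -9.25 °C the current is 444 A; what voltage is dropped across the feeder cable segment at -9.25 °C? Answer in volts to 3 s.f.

71.8 V

ρ = 2.65×10^-6 Ω·cm = 2.65×10^-8 Ω·m
A = π(d/2)² = π(1.2700e-02 m)² = 5.067e-04 m²
R₍25₎ = ρL/A = (2.65×10^-8)(3540)/(5.067e-04) = 0.1851 Ω
R₍-9.25₎ = R₍25₎(1 + αΔT) = 0.1851 × (1 + 0.0037×-34.2) = 0.1617 Ω
V = IR = 444 × 0.1617 = 71.8 V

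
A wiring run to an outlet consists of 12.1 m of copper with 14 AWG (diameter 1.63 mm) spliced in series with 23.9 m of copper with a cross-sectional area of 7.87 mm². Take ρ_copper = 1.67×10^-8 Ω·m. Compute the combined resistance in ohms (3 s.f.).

Segment 1: A = π(1.63/2 mm)² = π(8.1500e-04 m)² = 2.087e-06 m²
R₁ = ρL/A = (1.67×10^-8)(12.1)/(2.087e-06) = 0.09684 Ω
Segment 2: A = 7.87 mm² = 7.870e-06 m²
R₂ = (1.67×10^-8)(23.9)/(7.870e-06) = 0.05072 Ω
R = R₁ + R₂ = 0.148 Ω

0.148 Ω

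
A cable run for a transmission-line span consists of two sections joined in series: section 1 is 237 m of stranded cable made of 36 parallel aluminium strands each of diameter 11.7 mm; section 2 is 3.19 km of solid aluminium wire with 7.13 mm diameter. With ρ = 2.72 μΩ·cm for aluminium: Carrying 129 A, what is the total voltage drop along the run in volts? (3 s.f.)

ρ = 2.72 μΩ·cm = 2.72×10^-8 Ω·m
Section 1: A_strand = π(5.8500e-03)² = 1.075e-04 m²; R₁ = ρL/(N·A_s) = (2.72×10^-8)(237)/(36×1.075e-04) = 0.001666 Ω
Section 2: A = π(d/2)² = π(3.5650e-03 m)² = 3.993e-05 m²
R₂ = (2.72×10^-8)(3190)/(3.993e-05) = 2.173 Ω
R = R₁ + R₂ = 2.175 Ω
V = IR = 129 × 2.175 = 281 V

281 V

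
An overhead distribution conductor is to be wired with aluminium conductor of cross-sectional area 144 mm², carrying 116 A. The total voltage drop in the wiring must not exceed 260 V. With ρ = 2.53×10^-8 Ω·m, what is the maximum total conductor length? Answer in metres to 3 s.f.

A = 144 mm² = 1.440e-04 m²
L_max = V_max·A/(1·ρI) = (260)(1.440e-04)/(2.53×10^-8×116) = 12800 m

12800 m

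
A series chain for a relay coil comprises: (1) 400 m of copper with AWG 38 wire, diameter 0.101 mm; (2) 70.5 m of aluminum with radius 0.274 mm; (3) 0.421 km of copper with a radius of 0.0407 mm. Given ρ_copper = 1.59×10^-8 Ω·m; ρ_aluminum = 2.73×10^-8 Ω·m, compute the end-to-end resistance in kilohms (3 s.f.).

Seg 1: A = π(0.101/2 mm)² = π(5.0500e-05 m)² = 8.012e-09 m²
R_1 = (1.59×10^-8)(400)/(8.012e-09) = 793.8 Ω
Seg 2: A = πr² = π(2.7400e-04 m)² = 2.359e-07 m²
R_2 = (2.73×10^-8)(70.5)/(2.359e-07) = 8.16 Ω
Seg 3: A = πr² = π(4.0700e-05 m)² = 5.204e-09 m²
R_3 = (1.59×10^-8)(421)/(5.204e-09) = 1286 Ω
R_total = R_1 + R_2 + R_3 = 2.09 kΩ

2.09 kΩ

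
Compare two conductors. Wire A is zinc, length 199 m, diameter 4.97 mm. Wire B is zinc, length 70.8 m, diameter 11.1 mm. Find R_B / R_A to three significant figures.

R ∝ ρL/d², so R_B/R_A = (L_B/L_A) × (d_A/d_B)²
= (70.8/199) × (4.97/11.1)² = 0.0713

0.0713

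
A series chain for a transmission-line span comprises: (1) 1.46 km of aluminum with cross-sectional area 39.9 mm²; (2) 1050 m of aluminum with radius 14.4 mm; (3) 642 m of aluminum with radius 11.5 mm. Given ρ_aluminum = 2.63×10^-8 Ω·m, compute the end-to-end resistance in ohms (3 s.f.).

1.05 Ω

Seg 1: A = 39.9 mm² = 3.990e-05 m²
R_1 = (2.63×10^-8)(1460)/(3.990e-05) = 0.9624 Ω
Seg 2: A = πr² = π(1.4400e-02 m)² = 6.514e-04 m²
R_2 = (2.63×10^-8)(1050)/(6.514e-04) = 0.04239 Ω
Seg 3: A = πr² = π(1.1500e-02 m)² = 4.155e-04 m²
R_3 = (2.63×10^-8)(642)/(4.155e-04) = 0.04064 Ω
R_total = R_1 + R_2 + R_3 = 1.05 Ω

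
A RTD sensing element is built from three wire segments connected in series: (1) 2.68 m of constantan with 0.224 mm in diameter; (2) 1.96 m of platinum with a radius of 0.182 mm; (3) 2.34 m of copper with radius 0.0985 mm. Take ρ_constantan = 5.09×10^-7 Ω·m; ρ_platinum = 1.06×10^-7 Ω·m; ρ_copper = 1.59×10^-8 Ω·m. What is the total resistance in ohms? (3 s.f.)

Seg 1: A = π(d/2)² = π(1.1200e-04 m)² = 3.941e-08 m²
R_1 = (5.09×10^-7)(2.68)/(3.941e-08) = 34.62 Ω
Seg 2: A = πr² = π(1.8200e-04 m)² = 1.041e-07 m²
R_2 = (1.06×10^-7)(1.96)/(1.041e-07) = 1.996 Ω
Seg 3: A = πr² = π(9.8500e-05 m)² = 3.048e-08 m²
R_3 = (1.59×10^-8)(2.34)/(3.048e-08) = 1.221 Ω
R_total = R_1 + R_2 + R_3 = 37.8 Ω

37.8 Ω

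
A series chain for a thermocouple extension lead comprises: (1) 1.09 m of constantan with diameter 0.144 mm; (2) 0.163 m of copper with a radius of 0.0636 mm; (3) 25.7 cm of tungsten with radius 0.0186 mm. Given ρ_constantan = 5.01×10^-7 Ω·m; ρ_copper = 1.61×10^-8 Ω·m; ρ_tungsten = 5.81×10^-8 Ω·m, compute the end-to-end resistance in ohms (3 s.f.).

47.5 Ω

Seg 1: A = π(d/2)² = π(7.2000e-05 m)² = 1.629e-08 m²
R_1 = (5.01×10^-7)(1.09)/(1.629e-08) = 33.53 Ω
Seg 2: A = πr² = π(6.3600e-05 m)² = 1.271e-08 m²
R_2 = (1.61×10^-8)(0.163)/(1.271e-08) = 0.2065 Ω
Seg 3: A = πr² = π(1.8600e-05 m)² = 1.087e-09 m²
R_3 = (5.81×10^-8)(0.257)/(1.087e-09) = 13.74 Ω
R_total = R_1 + R_2 + R_3 = 47.5 Ω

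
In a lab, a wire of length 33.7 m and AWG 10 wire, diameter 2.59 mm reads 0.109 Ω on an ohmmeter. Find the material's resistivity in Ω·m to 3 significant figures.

A = π(2.59/2 mm)² = π(1.2950e-03 m)² = 5.269e-06 m²
ρ = RA/L = (0.109)(5.269e-06)/(33.7) = 1.70×10^-8 Ω·m

1.70×10^-8 Ω·m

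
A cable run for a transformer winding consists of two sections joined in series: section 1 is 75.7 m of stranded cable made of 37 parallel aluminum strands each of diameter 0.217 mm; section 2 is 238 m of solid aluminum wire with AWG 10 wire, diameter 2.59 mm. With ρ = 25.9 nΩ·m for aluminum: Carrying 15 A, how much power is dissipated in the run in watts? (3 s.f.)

ρ = 25.9 nΩ·m = 2.59×10^-8 Ω·m
Section 1: A_strand = π(1.0850e-04)² = 3.698e-08 m²; R₁ = ρL/(N·A_s) = (2.59×10^-8)(75.7)/(37×3.698e-08) = 1.433 Ω
Section 2: A = π(2.59/2 mm)² = π(1.2950e-03 m)² = 5.269e-06 m²
R₂ = (2.59×10^-8)(238)/(5.269e-06) = 1.17 Ω
R = R₁ + R₂ = 2.603 Ω
P = I²R = (15)² × 2.603 = 586 W

586 W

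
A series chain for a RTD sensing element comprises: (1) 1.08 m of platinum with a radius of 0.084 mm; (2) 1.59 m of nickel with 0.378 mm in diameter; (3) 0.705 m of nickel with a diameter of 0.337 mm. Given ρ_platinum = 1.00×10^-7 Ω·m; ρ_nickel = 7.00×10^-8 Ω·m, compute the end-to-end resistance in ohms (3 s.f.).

Seg 1: A = πr² = π(8.4000e-05 m)² = 2.217e-08 m²
R_1 = (1.00×10^-7)(1.08)/(2.217e-08) = 4.872 Ω
Seg 2: A = π(d/2)² = π(1.8900e-04 m)² = 1.122e-07 m²
R_2 = (7.00×10^-8)(1.59)/(1.122e-07) = 0.9918 Ω
Seg 3: A = π(d/2)² = π(1.6850e-04 m)² = 8.920e-08 m²
R_3 = (7.00×10^-8)(0.705)/(8.920e-08) = 0.5533 Ω
R_total = R_1 + R_2 + R_3 = 6.42 Ω

6.42 Ω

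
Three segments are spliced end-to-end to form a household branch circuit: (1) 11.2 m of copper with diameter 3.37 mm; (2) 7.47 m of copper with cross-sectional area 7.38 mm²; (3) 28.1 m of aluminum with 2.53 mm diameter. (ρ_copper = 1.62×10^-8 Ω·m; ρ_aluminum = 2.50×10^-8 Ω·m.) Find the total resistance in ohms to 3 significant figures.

0.176 Ω

Seg 1: A = π(d/2)² = π(1.6850e-03 m)² = 8.920e-06 m²
R_1 = (1.62×10^-8)(11.2)/(8.920e-06) = 0.02034 Ω
Seg 2: A = 7.38 mm² = 7.380e-06 m²
R_2 = (1.62×10^-8)(7.47)/(7.380e-06) = 0.0164 Ω
Seg 3: A = π(d/2)² = π(1.2650e-03 m)² = 5.027e-06 m²
R_3 = (2.50×10^-8)(28.1)/(5.027e-06) = 0.1397 Ω
R_total = R_1 + R_2 + R_3 = 0.176 Ω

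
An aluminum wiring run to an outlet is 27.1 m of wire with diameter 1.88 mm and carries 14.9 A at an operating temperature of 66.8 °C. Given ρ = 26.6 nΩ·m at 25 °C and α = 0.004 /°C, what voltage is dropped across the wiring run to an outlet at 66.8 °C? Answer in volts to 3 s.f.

ρ = 26.6 nΩ·m = 2.66×10^-8 Ω·m
A = π(d/2)² = π(9.4000e-04 m)² = 2.776e-06 m²
R₍25₎ = ρL/A = (2.66×10^-8)(27.1)/(2.776e-06) = 0.2597 Ω
R₍66.8₎ = R₍25₎(1 + αΔT) = 0.2597 × (1 + 0.004×41.8) = 0.3031 Ω
V = IR = 14.9 × 0.3031 = 4.52 V

4.52 V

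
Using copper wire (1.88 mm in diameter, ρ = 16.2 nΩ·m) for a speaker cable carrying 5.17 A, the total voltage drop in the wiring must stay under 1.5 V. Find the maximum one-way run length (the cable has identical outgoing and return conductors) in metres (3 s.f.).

ρ = 16.2 nΩ·m = 1.62×10^-8 Ω·m
A = π(d/2)² = π(9.4000e-04 m)² = 2.776e-06 m²
L_max = V_max·A/(2·ρI) = (1.5)(2.776e-06)/(2×1.62×10^-8×5.17) = 24.9 m

24.9 m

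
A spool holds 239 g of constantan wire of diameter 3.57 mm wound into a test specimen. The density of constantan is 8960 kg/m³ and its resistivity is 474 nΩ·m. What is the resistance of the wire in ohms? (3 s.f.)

0.126 Ω

ρ = 474 nΩ·m = 4.74×10^-7 Ω·m
A = π(d/2)² = π(1.7850e-03 m)² = 1.0010e-05 m²
L = m/(density·A) = 0.239/(8960×1.0010e-05) = 2.665 m
R = ρL/A = (4.74×10^-7)(2.665)/(1.0010e-05) = 0.126 Ω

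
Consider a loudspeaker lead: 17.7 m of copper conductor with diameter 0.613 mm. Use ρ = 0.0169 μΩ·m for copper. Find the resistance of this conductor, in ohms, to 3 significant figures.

1.01 Ω

ρ = 0.0169 μΩ·m = 1.69×10^-8 Ω·m
A = π(d/2)² = π(3.0650e-04 m)² = 2.951e-07 m²
R = ρL/A = (1.69×10^-8)(17.7 m)/(2.951e-07 m²) = 1.01 Ω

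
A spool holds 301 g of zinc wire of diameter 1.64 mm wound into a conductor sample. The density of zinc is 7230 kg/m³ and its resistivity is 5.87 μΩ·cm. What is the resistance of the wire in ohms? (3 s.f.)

0.548 Ω

ρ = 5.87 μΩ·cm = 5.87×10^-8 Ω·m
A = π(d/2)² = π(8.2000e-04 m)² = 2.1124e-06 m²
L = m/(density·A) = 0.301/(7230×2.1124e-06) = 19.71 m
R = ρL/A = (5.87×10^-8)(19.71)/(2.1124e-06) = 0.548 Ω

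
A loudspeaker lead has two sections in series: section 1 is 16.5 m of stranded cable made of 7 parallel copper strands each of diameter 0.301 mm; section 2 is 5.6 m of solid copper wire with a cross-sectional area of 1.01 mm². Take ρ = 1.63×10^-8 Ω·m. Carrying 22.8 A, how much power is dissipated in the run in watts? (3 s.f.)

Section 1: A_strand = π(1.5050e-04)² = 7.116e-08 m²; R₁ = ρL/(N·A_s) = (1.63×10^-8)(16.5)/(7×7.116e-08) = 0.5399 Ω
Section 2: A = 1.01 mm² = 1.010e-06 m²
R₂ = (1.63×10^-8)(5.6)/(1.010e-06) = 0.09038 Ω
R = R₁ + R₂ = 0.6303 Ω
P = I²R = (22.8)² × 0.6303 = 328 W

328 W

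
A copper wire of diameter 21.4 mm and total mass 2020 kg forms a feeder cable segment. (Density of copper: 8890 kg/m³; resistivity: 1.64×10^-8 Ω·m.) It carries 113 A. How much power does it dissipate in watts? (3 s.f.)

A = π(d/2)² = π(1.0700e-02 m)² = 3.5968e-04 m²
L = m/(density·A) = 2020/(8890×3.5968e-04) = 631.7 m
R = ρL/A = (1.64×10^-8)(631.7)/(3.5968e-04) = 0.0288 Ω
P = I²R = (113)² × 0.0288 = 368 W

368 W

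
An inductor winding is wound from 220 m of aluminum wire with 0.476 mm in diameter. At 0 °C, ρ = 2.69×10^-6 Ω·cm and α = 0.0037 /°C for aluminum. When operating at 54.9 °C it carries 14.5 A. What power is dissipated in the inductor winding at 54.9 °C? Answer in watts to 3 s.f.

8410 W

ρ = 2.69×10^-6 Ω·cm = 2.69×10^-8 Ω·m
A = π(d/2)² = π(2.3800e-04 m)² = 1.780e-07 m²
R₍0₎ = ρL/A = (2.69×10^-8)(220)/(1.780e-07) = 33.26 Ω
R₍54.9₎ = R₍0₎(1 + αΔT) = 33.26 × (1 + 0.0037×54.9) = 40.01 Ω
P = I²R = (14.5)² × 40.01 = 8410 W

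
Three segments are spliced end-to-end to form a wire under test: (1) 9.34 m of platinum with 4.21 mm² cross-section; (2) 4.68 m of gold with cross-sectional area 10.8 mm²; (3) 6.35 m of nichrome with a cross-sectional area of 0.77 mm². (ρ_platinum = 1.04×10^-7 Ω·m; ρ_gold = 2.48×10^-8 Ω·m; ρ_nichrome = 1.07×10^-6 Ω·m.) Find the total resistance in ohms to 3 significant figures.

9.07 Ω

Seg 1: A = 4.21 mm² = 4.210e-06 m²
R_1 = (1.04×10^-7)(9.34)/(4.210e-06) = 0.2307 Ω
Seg 2: A = 10.8 mm² = 1.080e-05 m²
R_2 = (2.48×10^-8)(4.68)/(1.080e-05) = 0.01075 Ω
Seg 3: A = 0.77 mm² = 7.700e-07 m²
R_3 = (1.07×10^-6)(6.35)/(7.700e-07) = 8.824 Ω
R_total = R_1 + R_2 + R_3 = 9.07 Ω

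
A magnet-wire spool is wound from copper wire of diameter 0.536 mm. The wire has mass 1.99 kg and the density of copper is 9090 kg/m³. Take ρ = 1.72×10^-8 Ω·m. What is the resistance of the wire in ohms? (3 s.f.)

A = π(d/2)² = π(2.6800e-04 m)² = 2.2564e-07 m²
L = m/(density·A) = 1.99/(9090×2.2564e-07) = 970.2 m
R = ρL/A = (1.72×10^-8)(970.2)/(2.2564e-07) = 74.0 Ω

74.0 Ω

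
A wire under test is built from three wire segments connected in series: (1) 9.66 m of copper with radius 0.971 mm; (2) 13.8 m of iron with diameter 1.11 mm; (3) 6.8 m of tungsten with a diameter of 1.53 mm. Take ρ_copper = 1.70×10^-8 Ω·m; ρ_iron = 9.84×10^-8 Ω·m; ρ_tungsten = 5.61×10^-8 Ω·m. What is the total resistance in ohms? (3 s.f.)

1.67 Ω

Seg 1: A = πr² = π(9.7100e-04 m)² = 2.962e-06 m²
R_1 = (1.70×10^-8)(9.66)/(2.962e-06) = 0.05544 Ω
Seg 2: A = π(d/2)² = π(5.5500e-04 m)² = 9.677e-07 m²
R_2 = (9.84×10^-8)(13.8)/(9.677e-07) = 1.403 Ω
Seg 3: A = π(d/2)² = π(7.6500e-04 m)² = 1.839e-06 m²
R_3 = (5.61×10^-8)(6.8)/(1.839e-06) = 0.2075 Ω
R_total = R_1 + R_2 + R_3 = 1.67 Ω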